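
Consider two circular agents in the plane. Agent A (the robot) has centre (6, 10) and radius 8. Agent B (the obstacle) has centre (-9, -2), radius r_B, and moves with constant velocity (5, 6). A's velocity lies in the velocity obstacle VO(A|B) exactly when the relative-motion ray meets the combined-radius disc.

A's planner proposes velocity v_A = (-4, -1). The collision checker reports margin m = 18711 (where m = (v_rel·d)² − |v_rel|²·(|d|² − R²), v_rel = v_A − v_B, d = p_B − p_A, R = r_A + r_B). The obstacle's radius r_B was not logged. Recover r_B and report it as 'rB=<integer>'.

m = 18711
d = (-15, -12);  v_rel = (-9, -7),  |v_rel|² = 130
v_rel×d = (-9)·(-12) − (-7)·(-15) = 3
since m = R²·130 − 3²:  R² = (9 + 18711) / 130 = 144
R = √144 = 12  ⇒  r_B = 12 − 8 = 4

rB=4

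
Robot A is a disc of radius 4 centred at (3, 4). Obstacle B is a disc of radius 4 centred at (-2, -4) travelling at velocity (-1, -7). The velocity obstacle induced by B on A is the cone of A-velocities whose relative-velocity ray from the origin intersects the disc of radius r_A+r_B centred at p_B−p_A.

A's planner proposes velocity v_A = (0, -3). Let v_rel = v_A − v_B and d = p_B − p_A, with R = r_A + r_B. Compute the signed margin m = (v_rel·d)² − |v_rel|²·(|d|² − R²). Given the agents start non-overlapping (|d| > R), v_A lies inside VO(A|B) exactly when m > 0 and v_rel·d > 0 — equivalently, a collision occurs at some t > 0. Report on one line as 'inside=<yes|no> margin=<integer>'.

d = (-5, -8),  |d|² = 89;  R = 4+4 = 8,  c = 89−8² = 25
v_rel = (1, 4),  |v_rel|² = 17;  v_rel·d = (1)·(-5) + (4)·(-8) = -37
17·t² + 74·t + 25 = 0  ⇒  m = (-37)² − 17·25 = 944
m = 944 > 0,  v_rel·d = -37 < 0  ⇒  outside

inside=no margin=944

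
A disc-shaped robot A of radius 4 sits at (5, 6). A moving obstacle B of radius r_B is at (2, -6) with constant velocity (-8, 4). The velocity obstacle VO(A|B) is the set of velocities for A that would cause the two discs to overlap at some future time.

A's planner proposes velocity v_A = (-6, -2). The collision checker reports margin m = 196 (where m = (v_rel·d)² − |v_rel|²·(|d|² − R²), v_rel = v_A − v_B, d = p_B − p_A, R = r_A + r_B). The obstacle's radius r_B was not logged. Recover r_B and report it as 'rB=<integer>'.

m = 196
d = (-3, -12);  v_rel = (2, -6),  |v_rel|² = 40
v_rel×d = (2)·(-12) − (-6)·(-3) = -42
since m = R²·40 − (-42)²:  R² = (1764 + 196) / 40 = 49
R = √49 = 7  ⇒  r_B = 7 − 4 = 3

rB=3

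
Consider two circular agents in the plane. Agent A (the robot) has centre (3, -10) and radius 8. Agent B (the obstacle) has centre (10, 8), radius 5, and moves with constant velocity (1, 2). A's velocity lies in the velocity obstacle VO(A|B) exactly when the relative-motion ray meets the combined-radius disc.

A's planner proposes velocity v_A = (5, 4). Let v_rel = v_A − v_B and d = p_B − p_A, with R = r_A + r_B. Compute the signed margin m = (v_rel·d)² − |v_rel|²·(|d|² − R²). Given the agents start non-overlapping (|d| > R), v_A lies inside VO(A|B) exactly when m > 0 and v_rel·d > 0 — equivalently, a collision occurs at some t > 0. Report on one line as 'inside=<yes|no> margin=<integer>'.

d = (7, 18),  |d|² = 373;  R = 8+5 = 13,  c = 373−13² = 204
v_rel = (4, 2),  |v_rel|² = 20;  v_rel·d = (4)·(7) + (2)·(18) = 64
20·t² − 128·t + 204 = 0  ⇒  m = 64² − 20·204 = 16
m = 16 > 0,  v_rel·d = 64 > 0  ⇒  inside

inside=yes margin=16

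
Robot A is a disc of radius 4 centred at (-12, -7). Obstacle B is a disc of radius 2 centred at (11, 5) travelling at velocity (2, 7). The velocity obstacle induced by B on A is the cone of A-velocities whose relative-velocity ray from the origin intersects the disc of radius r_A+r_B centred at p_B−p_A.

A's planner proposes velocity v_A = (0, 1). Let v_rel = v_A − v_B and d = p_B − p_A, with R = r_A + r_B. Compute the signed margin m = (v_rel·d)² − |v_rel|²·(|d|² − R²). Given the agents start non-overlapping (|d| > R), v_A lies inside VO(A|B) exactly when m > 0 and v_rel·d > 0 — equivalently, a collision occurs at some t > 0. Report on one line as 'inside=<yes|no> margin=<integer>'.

d = (23, 12),  |d|² = 673;  R = 4+2 = 6,  c = 673−6² = 637
v_rel = (-2, -6),  |v_rel|² = 40;  v_rel·d = (-2)·(23) + (-6)·(12) = -118
40·t² + 236·t + 637 = 0  ⇒  m = (-118)² − 40·637 = -11556
m = -11556 < 0,  v_rel·d = -118 < 0  ⇒  outside

inside=no margin=-11556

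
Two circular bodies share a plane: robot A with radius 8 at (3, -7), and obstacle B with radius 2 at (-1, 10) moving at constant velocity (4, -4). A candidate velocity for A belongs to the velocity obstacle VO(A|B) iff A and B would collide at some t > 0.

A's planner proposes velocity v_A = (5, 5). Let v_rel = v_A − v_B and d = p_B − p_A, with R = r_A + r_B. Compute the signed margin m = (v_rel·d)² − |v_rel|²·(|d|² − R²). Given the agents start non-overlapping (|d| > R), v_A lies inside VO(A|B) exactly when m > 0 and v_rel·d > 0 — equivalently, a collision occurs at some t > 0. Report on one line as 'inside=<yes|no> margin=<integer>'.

d = (-4, 17),  |d|² = 305;  R = 8+2 = 10,  c = 305−10² = 205
v_rel = (1, 9),  |v_rel|² = 82;  v_rel·d = (1)·(-4) + (9)·(17) = 149
82·t² − 298·t + 205 = 0  ⇒  m = 149² − 82·205 = 5391
m = 5391 > 0,  v_rel·d = 149 > 0  ⇒  inside

inside=yes margin=5391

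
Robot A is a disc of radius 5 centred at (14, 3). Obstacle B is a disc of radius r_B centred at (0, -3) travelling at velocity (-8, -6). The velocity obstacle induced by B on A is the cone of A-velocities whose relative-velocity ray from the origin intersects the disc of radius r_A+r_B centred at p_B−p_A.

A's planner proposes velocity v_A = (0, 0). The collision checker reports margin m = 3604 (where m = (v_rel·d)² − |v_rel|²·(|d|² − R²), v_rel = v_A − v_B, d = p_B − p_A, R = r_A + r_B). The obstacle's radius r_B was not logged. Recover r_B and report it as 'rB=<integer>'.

m = 3604
d = (-14, -6);  v_rel = (8, 6),  |v_rel|² = 100
v_rel×d = (8)·(-6) − (6)·(-14) = 36
since m = R²·100 − 36²:  R² = (1296 + 3604) / 100 = 49
R = √49 = 7  ⇒  r_B = 7 − 5 = 2

rB=2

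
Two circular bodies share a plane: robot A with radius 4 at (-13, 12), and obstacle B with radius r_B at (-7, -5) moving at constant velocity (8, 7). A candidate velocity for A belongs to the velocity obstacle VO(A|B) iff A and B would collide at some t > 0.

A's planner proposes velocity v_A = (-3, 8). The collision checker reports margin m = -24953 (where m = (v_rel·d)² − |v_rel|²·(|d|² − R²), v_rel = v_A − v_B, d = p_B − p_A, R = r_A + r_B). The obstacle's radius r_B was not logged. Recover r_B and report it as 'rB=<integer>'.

m = -24953
d = (6, -17);  v_rel = (-11, 1),  |v_rel|² = 122
v_rel×d = (-11)·(-17) − (1)·(6) = 181
since m = R²·122 − 181²:  R² = (32761 + -24953) / 122 = 64
R = √64 = 8  ⇒  r_B = 8 − 4 = 4

rB=4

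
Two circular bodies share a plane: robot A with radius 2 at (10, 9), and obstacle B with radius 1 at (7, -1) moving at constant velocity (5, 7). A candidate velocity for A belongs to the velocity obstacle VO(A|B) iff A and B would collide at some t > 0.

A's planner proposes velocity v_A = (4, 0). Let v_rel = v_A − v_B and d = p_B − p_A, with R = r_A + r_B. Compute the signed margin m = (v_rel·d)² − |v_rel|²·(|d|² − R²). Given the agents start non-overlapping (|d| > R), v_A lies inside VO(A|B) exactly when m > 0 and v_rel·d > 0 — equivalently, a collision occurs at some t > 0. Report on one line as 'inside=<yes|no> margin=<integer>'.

d = (-3, -10),  |d|² = 109;  R = 2+1 = 3,  c = 109−3² = 100
v_rel = (-1, -7),  |v_rel|² = 50;  v_rel·d = (-1)·(-3) + (-7)·(-10) = 73
50·t² − 146·t + 100 = 0  ⇒  m = 73² − 50·100 = 329
m = 329 > 0,  v_rel·d = 73 > 0  ⇒  inside

inside=yes margin=329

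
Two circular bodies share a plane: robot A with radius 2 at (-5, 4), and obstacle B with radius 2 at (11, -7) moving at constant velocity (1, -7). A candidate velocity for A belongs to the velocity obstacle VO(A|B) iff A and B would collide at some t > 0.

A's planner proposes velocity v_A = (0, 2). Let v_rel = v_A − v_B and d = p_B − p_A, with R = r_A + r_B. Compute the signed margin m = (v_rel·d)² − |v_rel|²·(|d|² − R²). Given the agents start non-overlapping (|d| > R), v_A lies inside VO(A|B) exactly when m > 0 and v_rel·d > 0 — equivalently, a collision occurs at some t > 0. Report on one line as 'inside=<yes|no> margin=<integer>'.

d = (16, -11),  |d|² = 377;  R = 2+2 = 4,  c = 377−4² = 361
v_rel = (-1, 9),  |v_rel|² = 82;  v_rel·d = (-1)·(16) + (9)·(-11) = -115
82·t² + 230·t + 361 = 0  ⇒  m = (-115)² − 82·361 = -16377
m = -16377 < 0,  v_rel·d = -115 < 0  ⇒  outside

inside=no margin=-16377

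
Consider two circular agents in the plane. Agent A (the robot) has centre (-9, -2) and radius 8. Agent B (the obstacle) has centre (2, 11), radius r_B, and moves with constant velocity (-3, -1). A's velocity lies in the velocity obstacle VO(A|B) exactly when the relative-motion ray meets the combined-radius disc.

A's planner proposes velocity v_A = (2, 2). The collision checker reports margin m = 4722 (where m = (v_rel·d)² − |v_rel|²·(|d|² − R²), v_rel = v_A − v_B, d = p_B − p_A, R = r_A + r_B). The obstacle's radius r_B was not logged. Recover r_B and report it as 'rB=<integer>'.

m = 4722
d = (11, 13);  v_rel = (5, 3),  |v_rel|² = 34
v_rel×d = (5)·(13) − (3)·(11) = 32
since m = R²·34 − 32²:  R² = (1024 + 4722) / 34 = 169
R = √169 = 13  ⇒  r_B = 13 − 8 = 5

rB=5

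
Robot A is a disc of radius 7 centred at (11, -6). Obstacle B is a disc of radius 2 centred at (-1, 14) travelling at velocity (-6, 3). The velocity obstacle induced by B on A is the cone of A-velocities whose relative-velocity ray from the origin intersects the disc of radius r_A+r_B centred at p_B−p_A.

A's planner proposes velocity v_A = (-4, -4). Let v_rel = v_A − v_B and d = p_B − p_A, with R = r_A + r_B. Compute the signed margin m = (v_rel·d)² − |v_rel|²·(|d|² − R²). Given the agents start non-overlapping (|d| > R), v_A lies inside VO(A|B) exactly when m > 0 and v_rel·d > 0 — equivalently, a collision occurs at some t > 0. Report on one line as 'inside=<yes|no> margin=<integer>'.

d = (-12, 20),  |d|² = 544;  R = 7+2 = 9,  c = 544−9² = 463
v_rel = (2, -7),  |v_rel|² = 53;  v_rel·d = (2)·(-12) + (-7)·(20) = -164
53·t² + 328·t + 463 = 0  ⇒  m = (-164)² − 53·463 = 2357
m = 2357 > 0,  v_rel·d = -164 < 0  ⇒  outside

inside=no margin=2357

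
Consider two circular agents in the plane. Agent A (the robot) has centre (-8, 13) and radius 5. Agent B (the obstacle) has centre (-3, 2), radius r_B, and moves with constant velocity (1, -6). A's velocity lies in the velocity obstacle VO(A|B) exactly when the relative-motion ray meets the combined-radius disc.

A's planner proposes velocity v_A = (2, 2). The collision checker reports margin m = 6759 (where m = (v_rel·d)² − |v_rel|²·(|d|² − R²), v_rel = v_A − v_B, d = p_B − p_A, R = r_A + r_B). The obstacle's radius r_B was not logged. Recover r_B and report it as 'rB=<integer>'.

m = 6759
d = (5, -11);  v_rel = (1, 8),  |v_rel|² = 65
v_rel×d = (1)·(-11) − (8)·(5) = -51
since m = R²·65 − (-51)²:  R² = (2601 + 6759) / 65 = 144
R = √144 = 12  ⇒  r_B = 12 − 5 = 7

rB=7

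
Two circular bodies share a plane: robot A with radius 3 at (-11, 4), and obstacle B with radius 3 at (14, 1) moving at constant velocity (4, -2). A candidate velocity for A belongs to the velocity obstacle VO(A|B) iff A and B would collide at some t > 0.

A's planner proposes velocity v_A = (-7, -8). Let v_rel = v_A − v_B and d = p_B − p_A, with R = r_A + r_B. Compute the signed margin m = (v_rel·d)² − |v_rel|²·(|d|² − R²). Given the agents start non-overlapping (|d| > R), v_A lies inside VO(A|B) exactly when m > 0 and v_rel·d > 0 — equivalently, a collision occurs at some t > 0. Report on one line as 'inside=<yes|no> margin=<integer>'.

d = (25, -3),  |d|² = 634;  R = 3+3 = 6,  c = 634−6² = 598
v_rel = (-11, -6),  |v_rel|² = 157;  v_rel·d = (-11)·(25) + (-6)·(-3) = -257
157·t² + 514·t + 598 = 0  ⇒  m = (-257)² − 157·598 = -27837
m = -27837 < 0,  v_rel·d = -257 < 0  ⇒  outside

inside=no margin=-27837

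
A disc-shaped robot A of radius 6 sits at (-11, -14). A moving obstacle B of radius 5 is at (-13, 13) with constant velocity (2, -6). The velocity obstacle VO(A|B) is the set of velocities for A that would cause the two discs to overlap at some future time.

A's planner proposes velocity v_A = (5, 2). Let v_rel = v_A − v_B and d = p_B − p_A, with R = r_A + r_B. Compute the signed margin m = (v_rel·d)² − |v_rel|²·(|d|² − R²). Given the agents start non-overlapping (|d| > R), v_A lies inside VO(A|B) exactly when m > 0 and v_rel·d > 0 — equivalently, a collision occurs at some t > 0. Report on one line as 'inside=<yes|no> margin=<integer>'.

d = (-2, 27),  |d|² = 733;  R = 6+5 = 11,  c = 733−11² = 612
v_rel = (3, 8),  |v_rel|² = 73;  v_rel·d = (3)·(-2) + (8)·(27) = 210
73·t² − 420·t + 612 = 0  ⇒  m = 210² − 73·612 = -576
m = -576 < 0,  v_rel·d = 210 > 0  ⇒  outside

inside=no margin=-576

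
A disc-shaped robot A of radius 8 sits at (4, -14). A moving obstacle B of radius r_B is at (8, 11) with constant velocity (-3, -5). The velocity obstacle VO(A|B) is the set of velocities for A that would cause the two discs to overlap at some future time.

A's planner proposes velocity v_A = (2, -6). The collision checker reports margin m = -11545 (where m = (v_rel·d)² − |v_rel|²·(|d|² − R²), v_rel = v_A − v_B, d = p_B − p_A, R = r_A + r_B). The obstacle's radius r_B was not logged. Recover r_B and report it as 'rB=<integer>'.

m = -11545
d = (4, 25);  v_rel = (5, -1),  |v_rel|² = 26
v_rel×d = (5)·(25) − (-1)·(4) = 129
since m = R²·26 − 129²:  R² = (16641 + -11545) / 26 = 196
R = √196 = 14  ⇒  r_B = 14 − 8 = 6

rB=6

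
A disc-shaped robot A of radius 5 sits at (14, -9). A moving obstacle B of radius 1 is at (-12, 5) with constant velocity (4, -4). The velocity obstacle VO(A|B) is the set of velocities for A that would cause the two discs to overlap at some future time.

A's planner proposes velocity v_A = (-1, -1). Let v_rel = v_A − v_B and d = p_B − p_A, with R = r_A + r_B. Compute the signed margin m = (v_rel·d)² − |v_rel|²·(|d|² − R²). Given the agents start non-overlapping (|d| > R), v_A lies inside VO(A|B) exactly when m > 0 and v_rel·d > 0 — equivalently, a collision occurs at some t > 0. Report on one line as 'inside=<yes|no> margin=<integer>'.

d = (-26, 14),  |d|² = 872;  R = 5+1 = 6,  c = 872−6² = 836
v_rel = (-5, 3),  |v_rel|² = 34;  v_rel·d = (-5)·(-26) + (3)·(14) = 172
34·t² − 344·t + 836 = 0  ⇒  m = 172² − 34·836 = 1160
m = 1160 > 0,  v_rel·d = 172 > 0  ⇒  inside

inside=yes margin=1160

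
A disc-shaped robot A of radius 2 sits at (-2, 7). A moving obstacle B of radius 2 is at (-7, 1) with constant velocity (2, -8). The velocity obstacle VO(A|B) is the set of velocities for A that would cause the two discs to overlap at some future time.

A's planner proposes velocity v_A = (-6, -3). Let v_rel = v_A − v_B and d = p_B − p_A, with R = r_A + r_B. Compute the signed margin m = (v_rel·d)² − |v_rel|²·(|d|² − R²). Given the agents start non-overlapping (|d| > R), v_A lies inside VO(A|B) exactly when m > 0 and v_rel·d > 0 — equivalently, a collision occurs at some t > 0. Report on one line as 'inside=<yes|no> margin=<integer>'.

d = (-5, -6),  |d|² = 61;  R = 2+2 = 4,  c = 61−4² = 45
v_rel = (-8, 5),  |v_rel|² = 89;  v_rel·d = (-8)·(-5) + (5)·(-6) = 10
89·t² − 20·t + 45 = 0  ⇒  m = 10² − 89·45 = -3905
m = -3905 < 0,  v_rel·d = 10 > 0  ⇒  outside

inside=no margin=-3905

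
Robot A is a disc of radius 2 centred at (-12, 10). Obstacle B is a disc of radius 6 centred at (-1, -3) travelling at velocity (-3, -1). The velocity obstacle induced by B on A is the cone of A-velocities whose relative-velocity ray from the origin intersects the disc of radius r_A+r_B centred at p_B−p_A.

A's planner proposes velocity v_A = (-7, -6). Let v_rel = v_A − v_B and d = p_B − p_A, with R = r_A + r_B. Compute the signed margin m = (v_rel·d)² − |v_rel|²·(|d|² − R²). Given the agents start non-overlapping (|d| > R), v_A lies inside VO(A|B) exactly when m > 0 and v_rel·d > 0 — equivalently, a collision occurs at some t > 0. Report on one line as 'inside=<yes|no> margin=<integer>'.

d = (11, -13),  |d|² = 290;  R = 2+6 = 8,  c = 290−8² = 226
v_rel = (-4, -5),  |v_rel|² = 41;  v_rel·d = (-4)·(11) + (-5)·(-13) = 21
41·t² − 42·t + 226 = 0  ⇒  m = 21² − 41·226 = -8825
m = -8825 < 0,  v_rel·d = 21 > 0  ⇒  outside

inside=no margin=-8825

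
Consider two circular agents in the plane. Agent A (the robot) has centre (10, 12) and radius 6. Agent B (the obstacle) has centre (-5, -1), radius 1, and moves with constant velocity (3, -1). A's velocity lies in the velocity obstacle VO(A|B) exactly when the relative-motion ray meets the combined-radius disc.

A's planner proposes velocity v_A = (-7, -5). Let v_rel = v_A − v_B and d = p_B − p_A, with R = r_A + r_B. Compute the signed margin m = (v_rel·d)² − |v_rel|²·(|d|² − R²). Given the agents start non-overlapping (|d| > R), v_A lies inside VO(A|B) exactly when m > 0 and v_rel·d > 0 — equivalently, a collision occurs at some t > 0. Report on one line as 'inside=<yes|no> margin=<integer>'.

d = (-15, -13),  |d|² = 394;  R = 6+1 = 7,  c = 394−7² = 345
v_rel = (-10, -4),  |v_rel|² = 116;  v_rel·d = (-10)·(-15) + (-4)·(-13) = 202
116·t² − 404·t + 345 = 0  ⇒  m = 202² − 116·345 = 784
m = 784 > 0,  v_rel·d = 202 > 0  ⇒  inside

inside=yes margin=784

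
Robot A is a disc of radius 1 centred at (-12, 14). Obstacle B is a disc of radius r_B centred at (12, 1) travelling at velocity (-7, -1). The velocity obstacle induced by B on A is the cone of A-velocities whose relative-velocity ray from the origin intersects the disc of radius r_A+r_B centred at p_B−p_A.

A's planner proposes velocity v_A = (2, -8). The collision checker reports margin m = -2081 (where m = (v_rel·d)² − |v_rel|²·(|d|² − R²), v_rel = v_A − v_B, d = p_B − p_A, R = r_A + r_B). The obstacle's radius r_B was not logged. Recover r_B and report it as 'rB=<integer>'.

m = -2081
d = (24, -13);  v_rel = (9, -7),  |v_rel|² = 130
v_rel×d = (9)·(-13) − (-7)·(24) = 51
since m = R²·130 − 51²:  R² = (2601 + -2081) / 130 = 4
R = √4 = 2  ⇒  r_B = 2 − 1 = 1

rB=1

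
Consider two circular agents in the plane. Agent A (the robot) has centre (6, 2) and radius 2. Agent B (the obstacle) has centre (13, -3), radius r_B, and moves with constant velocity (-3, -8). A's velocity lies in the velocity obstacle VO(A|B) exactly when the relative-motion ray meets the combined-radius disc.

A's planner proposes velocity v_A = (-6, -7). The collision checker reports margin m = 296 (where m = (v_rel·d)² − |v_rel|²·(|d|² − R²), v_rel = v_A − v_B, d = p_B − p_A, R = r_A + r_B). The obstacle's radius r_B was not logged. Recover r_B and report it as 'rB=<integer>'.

m = 296
d = (7, -5);  v_rel = (-3, 1),  |v_rel|² = 10
v_rel×d = (-3)·(-5) − (1)·(7) = 8
since m = R²·10 − 8²:  R² = (64 + 296) / 10 = 36
R = √36 = 6  ⇒  r_B = 6 − 2 = 4

rB=4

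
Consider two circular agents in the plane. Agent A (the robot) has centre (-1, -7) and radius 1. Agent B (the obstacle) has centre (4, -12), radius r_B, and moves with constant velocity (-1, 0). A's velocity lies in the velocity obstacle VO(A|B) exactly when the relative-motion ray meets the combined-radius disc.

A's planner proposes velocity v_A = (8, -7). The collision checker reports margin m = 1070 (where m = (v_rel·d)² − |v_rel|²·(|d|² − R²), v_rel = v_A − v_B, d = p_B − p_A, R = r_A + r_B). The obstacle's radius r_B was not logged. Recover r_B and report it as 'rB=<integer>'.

m = 1070
d = (5, -5);  v_rel = (9, -7),  |v_rel|² = 130
v_rel×d = (9)·(-5) − (-7)·(5) = -10
since m = R²·130 − (-10)²:  R² = (100 + 1070) / 130 = 9
R = √9 = 3  ⇒  r_B = 3 − 1 = 2

rB=2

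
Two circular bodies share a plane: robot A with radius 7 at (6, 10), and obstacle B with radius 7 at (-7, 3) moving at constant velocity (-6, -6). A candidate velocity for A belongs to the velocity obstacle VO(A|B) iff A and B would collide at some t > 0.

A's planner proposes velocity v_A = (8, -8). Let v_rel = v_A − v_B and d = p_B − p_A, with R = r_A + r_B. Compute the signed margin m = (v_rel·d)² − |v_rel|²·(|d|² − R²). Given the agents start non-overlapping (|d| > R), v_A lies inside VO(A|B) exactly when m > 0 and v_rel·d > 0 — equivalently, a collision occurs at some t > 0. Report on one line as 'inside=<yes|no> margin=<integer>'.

d = (-13, -7),  |d|² = 218;  R = 7+7 = 14,  c = 218−14² = 22
v_rel = (14, -2),  |v_rel|² = 200;  v_rel·d = (14)·(-13) + (-2)·(-7) = -168
200·t² + 336·t + 22 = 0  ⇒  m = (-168)² − 200·22 = 23824
m = 23824 > 0,  v_rel·d = -168 < 0  ⇒  outside

inside=no margin=23824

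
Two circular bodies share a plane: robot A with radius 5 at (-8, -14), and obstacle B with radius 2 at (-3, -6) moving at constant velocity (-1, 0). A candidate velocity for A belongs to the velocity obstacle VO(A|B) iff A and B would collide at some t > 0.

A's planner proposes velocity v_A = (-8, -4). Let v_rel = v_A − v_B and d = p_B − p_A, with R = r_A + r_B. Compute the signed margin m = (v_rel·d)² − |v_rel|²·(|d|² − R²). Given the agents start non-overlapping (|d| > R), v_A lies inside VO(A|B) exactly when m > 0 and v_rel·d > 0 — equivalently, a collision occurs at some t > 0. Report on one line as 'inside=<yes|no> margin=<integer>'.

d = (5, 8),  |d|² = 89;  R = 5+2 = 7,  c = 89−7² = 40
v_rel = (-7, -4),  |v_rel|² = 65;  v_rel·d = (-7)·(5) + (-4)·(8) = -67
65·t² + 134·t + 40 = 0  ⇒  m = (-67)² − 65·40 = 1889
m = 1889 > 0,  v_rel·d = -67 < 0  ⇒  outside

inside=no margin=1889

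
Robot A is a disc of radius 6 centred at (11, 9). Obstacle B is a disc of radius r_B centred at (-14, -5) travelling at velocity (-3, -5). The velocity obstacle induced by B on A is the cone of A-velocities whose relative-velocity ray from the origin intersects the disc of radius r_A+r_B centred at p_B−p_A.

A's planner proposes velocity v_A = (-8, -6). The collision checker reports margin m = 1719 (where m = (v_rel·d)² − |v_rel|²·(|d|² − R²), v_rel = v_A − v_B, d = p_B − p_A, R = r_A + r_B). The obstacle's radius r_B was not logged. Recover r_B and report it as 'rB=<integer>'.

m = 1719
d = (-25, -14);  v_rel = (-5, -1),  |v_rel|² = 26
v_rel×d = (-5)·(-14) − (-1)·(-25) = 45
since m = R²·26 − 45²:  R² = (2025 + 1719) / 26 = 144
R = √144 = 12  ⇒  r_B = 12 − 6 = 6

rB=6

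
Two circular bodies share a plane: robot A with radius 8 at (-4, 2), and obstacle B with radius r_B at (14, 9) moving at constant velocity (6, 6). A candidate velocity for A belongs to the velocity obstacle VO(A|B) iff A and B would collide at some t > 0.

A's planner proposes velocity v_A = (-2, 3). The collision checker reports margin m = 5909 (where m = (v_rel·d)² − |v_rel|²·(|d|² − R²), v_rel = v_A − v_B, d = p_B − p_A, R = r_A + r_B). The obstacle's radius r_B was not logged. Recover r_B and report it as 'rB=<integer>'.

m = 5909
d = (18, 7);  v_rel = (-8, -3),  |v_rel|² = 73
v_rel×d = (-8)·(7) − (-3)·(18) = -2
since m = R²·73 − (-2)²:  R² = (4 + 5909) / 73 = 81
R = √81 = 9  ⇒  r_B = 9 − 8 = 1

rB=1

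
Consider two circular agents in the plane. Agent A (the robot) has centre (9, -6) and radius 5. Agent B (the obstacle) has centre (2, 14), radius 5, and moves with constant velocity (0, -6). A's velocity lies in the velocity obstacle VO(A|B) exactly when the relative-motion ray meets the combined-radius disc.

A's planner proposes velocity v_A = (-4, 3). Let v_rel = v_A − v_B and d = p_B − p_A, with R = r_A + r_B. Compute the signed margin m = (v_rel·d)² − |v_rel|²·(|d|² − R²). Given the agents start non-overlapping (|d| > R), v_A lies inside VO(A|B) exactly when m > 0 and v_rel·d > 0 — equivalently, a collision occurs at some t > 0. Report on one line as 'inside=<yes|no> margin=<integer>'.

d = (-7, 20),  |d|² = 449;  R = 5+5 = 10,  c = 449−10² = 349
v_rel = (-4, 9),  |v_rel|² = 97;  v_rel·d = (-4)·(-7) + (9)·(20) = 208
97·t² − 416·t + 349 = 0  ⇒  m = 208² − 97·349 = 9411
m = 9411 > 0,  v_rel·d = 208 > 0  ⇒  inside

inside=yes margin=9411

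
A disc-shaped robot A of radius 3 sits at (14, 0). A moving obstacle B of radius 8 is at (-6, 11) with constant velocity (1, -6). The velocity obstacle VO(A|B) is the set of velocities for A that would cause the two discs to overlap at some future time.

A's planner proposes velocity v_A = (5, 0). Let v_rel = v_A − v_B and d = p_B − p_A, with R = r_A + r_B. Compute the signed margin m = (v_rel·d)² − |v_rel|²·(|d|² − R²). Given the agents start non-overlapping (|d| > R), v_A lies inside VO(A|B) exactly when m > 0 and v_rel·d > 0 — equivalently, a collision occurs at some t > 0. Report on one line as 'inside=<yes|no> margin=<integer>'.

d = (-20, 11),  |d|² = 521;  R = 3+8 = 11,  c = 521−11² = 400
v_rel = (4, 6),  |v_rel|² = 52;  v_rel·d = (4)·(-20) + (6)·(11) = -14
52·t² + 28·t + 400 = 0  ⇒  m = (-14)² − 52·400 = -20604
m = -20604 < 0,  v_rel·d = -14 < 0  ⇒  outside

inside=no margin=-20604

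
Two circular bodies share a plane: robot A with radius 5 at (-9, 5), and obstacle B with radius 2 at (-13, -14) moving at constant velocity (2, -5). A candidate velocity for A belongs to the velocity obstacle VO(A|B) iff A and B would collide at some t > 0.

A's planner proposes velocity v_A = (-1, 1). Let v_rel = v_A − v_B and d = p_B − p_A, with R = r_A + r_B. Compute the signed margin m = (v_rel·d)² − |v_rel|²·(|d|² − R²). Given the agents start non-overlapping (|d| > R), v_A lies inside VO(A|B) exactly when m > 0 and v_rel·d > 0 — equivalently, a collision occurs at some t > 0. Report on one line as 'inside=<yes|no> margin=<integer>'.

d = (-4, -19),  |d|² = 377;  R = 5+2 = 7,  c = 377−7² = 328
v_rel = (-3, 6),  |v_rel|² = 45;  v_rel·d = (-3)·(-4) + (6)·(-19) = -102
45·t² + 204·t + 328 = 0  ⇒  m = (-102)² − 45·328 = -4356
m = -4356 < 0,  v_rel·d = -102 < 0  ⇒  outside

inside=no margin=-4356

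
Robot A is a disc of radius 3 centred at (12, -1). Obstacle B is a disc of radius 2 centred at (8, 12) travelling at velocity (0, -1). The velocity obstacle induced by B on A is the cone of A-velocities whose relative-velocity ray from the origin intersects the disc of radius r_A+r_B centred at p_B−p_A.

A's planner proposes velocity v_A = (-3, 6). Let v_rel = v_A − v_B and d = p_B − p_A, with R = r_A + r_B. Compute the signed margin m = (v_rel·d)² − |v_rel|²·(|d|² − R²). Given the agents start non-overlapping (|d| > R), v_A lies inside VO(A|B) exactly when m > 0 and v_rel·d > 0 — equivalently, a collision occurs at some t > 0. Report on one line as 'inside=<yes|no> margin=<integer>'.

d = (-4, 13),  |d|² = 185;  R = 3+2 = 5,  c = 185−5² = 160
v_rel = (-3, 7),  |v_rel|² = 58;  v_rel·d = (-3)·(-4) + (7)·(13) = 103
58·t² − 206·t + 160 = 0  ⇒  m = 103² − 58·160 = 1329
m = 1329 > 0,  v_rel·d = 103 > 0  ⇒  inside

inside=yes margin=1329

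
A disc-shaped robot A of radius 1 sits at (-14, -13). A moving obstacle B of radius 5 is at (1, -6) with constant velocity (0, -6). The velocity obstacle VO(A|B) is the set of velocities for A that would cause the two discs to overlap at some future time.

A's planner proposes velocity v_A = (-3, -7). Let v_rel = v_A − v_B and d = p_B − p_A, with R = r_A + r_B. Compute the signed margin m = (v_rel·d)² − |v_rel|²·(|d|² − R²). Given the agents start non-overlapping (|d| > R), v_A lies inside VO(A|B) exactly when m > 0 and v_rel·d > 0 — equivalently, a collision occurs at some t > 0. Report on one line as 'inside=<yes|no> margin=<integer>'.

d = (15, 7),  |d|² = 274;  R = 1+5 = 6,  c = 274−6² = 238
v_rel = (-3, -1),  |v_rel|² = 10;  v_rel·d = (-3)·(15) + (-1)·(7) = -52
10·t² + 104·t + 238 = 0  ⇒  m = (-52)² − 10·238 = 324
m = 324 > 0,  v_rel·d = -52 < 0  ⇒  outside

inside=no margin=324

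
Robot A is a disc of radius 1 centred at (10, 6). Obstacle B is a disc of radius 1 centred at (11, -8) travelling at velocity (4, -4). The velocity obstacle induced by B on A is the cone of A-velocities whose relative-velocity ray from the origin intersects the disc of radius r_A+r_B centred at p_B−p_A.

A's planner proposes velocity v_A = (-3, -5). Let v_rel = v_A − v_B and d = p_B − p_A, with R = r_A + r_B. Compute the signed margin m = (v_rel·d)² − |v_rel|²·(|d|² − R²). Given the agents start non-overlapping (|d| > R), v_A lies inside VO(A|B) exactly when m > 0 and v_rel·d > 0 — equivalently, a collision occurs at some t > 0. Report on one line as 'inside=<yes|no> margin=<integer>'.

d = (1, -14),  |d|² = 197;  R = 1+1 = 2,  c = 197−2² = 193
v_rel = (-7, -1),  |v_rel|² = 50;  v_rel·d = (-7)·(1) + (-1)·(-14) = 7
50·t² − 14·t + 193 = 0  ⇒  m = 7² − 50·193 = -9601
m = -9601 < 0,  v_rel·d = 7 > 0  ⇒  outside

inside=no margin=-9601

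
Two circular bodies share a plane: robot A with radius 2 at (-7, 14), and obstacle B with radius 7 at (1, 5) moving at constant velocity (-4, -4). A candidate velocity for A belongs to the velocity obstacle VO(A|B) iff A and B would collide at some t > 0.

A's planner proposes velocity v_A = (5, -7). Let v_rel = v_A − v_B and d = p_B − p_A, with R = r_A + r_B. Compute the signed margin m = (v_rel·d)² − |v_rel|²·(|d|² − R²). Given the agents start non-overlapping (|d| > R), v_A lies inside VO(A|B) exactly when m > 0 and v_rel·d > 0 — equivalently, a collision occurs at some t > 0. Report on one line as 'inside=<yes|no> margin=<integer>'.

d = (8, -9),  |d|² = 145;  R = 2+7 = 9,  c = 145−9² = 64
v_rel = (9, -3),  |v_rel|² = 90;  v_rel·d = (9)·(8) + (-3)·(-9) = 99
90·t² − 198·t + 64 = 0  ⇒  m = 99² − 90·64 = 4041
m = 4041 > 0,  v_rel·d = 99 > 0  ⇒  inside

inside=yes margin=4041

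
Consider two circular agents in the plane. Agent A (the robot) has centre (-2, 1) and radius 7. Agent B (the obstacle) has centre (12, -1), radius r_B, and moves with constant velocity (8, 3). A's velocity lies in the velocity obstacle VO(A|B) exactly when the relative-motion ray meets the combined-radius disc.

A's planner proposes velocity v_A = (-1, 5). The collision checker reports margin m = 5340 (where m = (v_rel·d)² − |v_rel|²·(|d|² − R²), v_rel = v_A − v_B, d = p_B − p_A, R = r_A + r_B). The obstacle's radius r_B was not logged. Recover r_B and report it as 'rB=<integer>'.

m = 5340
d = (14, -2);  v_rel = (-9, 2),  |v_rel|² = 85
v_rel×d = (-9)·(-2) − (2)·(14) = -10
since m = R²·85 − (-10)²:  R² = (100 + 5340) / 85 = 64
R = √64 = 8  ⇒  r_B = 8 − 7 = 1

rB=1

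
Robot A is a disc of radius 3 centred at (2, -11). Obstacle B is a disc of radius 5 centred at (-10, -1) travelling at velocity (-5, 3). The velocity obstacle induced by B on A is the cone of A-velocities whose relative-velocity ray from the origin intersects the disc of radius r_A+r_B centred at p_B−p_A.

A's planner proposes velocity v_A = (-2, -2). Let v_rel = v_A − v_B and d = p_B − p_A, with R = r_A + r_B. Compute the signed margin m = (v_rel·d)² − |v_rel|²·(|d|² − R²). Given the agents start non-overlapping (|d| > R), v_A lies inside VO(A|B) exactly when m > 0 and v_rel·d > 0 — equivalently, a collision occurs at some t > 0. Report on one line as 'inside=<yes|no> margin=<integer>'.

d = (-12, 10),  |d|² = 244;  R = 3+5 = 8,  c = 244−8² = 180
v_rel = (3, -5),  |v_rel|² = 34;  v_rel·d = (3)·(-12) + (-5)·(10) = -86
34·t² + 172·t + 180 = 0  ⇒  m = (-86)² − 34·180 = 1276
m = 1276 > 0,  v_rel·d = -86 < 0  ⇒  outside

inside=no margin=1276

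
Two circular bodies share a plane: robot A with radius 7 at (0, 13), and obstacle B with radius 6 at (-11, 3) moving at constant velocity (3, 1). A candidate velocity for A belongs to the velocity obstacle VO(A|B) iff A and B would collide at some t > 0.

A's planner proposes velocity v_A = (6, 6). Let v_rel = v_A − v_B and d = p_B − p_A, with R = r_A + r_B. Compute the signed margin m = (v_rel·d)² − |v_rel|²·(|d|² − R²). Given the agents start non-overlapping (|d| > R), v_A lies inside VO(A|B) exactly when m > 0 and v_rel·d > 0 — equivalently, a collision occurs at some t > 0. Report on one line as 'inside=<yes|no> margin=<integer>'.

d = (-11, -10),  |d|² = 221;  R = 7+6 = 13,  c = 221−13² = 52
v_rel = (3, 5),  |v_rel|² = 34;  v_rel·d = (3)·(-11) + (5)·(-10) = -83
34·t² + 166·t + 52 = 0  ⇒  m = (-83)² − 34·52 = 5121
m = 5121 > 0,  v_rel·d = -83 < 0  ⇒  outside

inside=no margin=5121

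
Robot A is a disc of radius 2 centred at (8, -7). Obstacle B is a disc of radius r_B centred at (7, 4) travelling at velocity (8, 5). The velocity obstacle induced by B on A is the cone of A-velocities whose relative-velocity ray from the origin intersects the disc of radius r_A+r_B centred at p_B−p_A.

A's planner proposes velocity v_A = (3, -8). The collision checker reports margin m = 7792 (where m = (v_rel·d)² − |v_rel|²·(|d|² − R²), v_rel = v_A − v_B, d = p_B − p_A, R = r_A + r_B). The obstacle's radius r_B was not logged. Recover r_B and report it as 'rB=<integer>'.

m = 7792
d = (-1, 11);  v_rel = (-5, -13),  |v_rel|² = 194
v_rel×d = (-5)·(11) − (-13)·(-1) = -68
since m = R²·194 − (-68)²:  R² = (4624 + 7792) / 194 = 64
R = √64 = 8  ⇒  r_B = 8 − 2 = 6

rB=6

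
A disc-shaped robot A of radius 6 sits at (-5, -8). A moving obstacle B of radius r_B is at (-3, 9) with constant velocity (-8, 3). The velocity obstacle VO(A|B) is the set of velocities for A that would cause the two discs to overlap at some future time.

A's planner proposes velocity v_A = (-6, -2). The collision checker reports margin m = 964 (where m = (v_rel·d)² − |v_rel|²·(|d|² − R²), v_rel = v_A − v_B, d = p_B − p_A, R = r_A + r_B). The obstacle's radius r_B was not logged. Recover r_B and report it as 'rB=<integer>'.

m = 964
d = (2, 17);  v_rel = (2, -5),  |v_rel|² = 29
v_rel×d = (2)·(17) − (-5)·(2) = 44
since m = R²·29 − 44²:  R² = (1936 + 964) / 29 = 100
R = √100 = 10  ⇒  r_B = 10 − 6 = 4

rB=4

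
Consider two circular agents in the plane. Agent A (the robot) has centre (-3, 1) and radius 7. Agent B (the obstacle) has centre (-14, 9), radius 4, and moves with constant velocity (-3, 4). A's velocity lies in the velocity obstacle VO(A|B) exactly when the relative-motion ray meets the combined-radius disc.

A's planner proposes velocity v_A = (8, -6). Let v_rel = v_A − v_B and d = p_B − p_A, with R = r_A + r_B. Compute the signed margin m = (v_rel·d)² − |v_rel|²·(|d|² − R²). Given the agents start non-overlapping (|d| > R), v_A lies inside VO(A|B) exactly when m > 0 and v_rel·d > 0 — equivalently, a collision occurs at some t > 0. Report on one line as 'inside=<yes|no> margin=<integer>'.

d = (-11, 8),  |d|² = 185;  R = 7+4 = 11,  c = 185−11² = 64
v_rel = (11, -10),  |v_rel|² = 221;  v_rel·d = (11)·(-11) + (-10)·(8) = -201
221·t² + 402·t + 64 = 0  ⇒  m = (-201)² − 221·64 = 26257
m = 26257 > 0,  v_rel·d = -201 < 0  ⇒  outside

inside=no margin=26257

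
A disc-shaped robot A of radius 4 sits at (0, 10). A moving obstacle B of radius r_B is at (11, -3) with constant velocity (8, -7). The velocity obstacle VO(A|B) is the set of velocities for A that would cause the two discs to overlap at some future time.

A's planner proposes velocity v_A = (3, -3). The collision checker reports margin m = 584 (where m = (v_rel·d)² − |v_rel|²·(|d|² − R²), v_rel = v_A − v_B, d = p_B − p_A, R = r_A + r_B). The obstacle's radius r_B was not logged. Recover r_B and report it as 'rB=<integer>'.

m = 584
d = (11, -13);  v_rel = (-5, 4),  |v_rel|² = 41
v_rel×d = (-5)·(-13) − (4)·(11) = 21
since m = R²·41 − 21²:  R² = (441 + 584) / 41 = 25
R = √25 = 5  ⇒  r_B = 5 − 4 = 1

rB=1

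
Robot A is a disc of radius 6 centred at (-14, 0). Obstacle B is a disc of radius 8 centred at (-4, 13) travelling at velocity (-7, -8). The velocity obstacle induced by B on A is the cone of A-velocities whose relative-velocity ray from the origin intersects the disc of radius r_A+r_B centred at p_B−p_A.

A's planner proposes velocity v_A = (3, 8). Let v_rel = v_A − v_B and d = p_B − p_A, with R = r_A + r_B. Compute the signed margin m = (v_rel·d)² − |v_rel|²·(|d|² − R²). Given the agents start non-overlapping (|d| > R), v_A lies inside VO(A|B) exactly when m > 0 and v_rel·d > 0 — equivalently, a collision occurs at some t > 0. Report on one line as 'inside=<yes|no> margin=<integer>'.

d = (10, 13),  |d|² = 269;  R = 6+8 = 14,  c = 269−14² = 73
v_rel = (10, 16),  |v_rel|² = 356;  v_rel·d = (10)·(10) + (16)·(13) = 308
356·t² − 616·t + 73 = 0  ⇒  m = 308² − 356·73 = 68876
m = 68876 > 0,  v_rel·d = 308 > 0  ⇒  inside

inside=yes margin=68876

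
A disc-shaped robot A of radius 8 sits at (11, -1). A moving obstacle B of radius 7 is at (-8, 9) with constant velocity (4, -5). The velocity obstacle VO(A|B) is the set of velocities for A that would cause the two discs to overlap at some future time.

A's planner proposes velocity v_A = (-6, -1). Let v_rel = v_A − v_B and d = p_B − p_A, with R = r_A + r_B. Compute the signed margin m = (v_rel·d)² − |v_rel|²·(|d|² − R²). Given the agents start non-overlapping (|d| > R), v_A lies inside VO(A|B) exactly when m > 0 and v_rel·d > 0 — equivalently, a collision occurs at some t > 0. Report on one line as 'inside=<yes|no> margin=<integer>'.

d = (-19, 10),  |d|² = 461;  R = 8+7 = 15,  c = 461−15² = 236
v_rel = (-10, 4),  |v_rel|² = 116;  v_rel·d = (-10)·(-19) + (4)·(10) = 230
116·t² − 460·t + 236 = 0  ⇒  m = 230² − 116·236 = 25524
m = 25524 > 0,  v_rel·d = 230 > 0  ⇒  inside

inside=yes margin=25524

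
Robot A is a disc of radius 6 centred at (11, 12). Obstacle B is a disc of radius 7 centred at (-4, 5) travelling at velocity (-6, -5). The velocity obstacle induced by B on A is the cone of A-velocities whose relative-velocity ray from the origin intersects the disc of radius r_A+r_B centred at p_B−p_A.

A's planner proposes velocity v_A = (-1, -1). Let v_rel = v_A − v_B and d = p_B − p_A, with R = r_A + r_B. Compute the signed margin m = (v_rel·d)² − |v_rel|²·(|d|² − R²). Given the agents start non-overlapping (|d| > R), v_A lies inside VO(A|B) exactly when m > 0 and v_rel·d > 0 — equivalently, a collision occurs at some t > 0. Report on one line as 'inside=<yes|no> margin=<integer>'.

d = (-15, -7),  |d|² = 274;  R = 6+7 = 13,  c = 274−13² = 105
v_rel = (5, 4),  |v_rel|² = 41;  v_rel·d = (5)·(-15) + (4)·(-7) = -103
41·t² + 206·t + 105 = 0  ⇒  m = (-103)² − 41·105 = 6304
m = 6304 > 0,  v_rel·d = -103 < 0  ⇒  outside

inside=no margin=6304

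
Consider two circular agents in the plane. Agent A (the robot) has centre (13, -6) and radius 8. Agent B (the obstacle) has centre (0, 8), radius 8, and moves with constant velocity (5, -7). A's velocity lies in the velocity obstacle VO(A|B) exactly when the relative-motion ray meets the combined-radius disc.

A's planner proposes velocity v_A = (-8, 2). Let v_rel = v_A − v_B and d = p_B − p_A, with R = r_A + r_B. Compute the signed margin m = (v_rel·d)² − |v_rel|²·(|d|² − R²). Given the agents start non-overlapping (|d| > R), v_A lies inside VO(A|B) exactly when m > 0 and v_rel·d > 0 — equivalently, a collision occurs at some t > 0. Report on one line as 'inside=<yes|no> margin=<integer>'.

d = (-13, 14),  |d|² = 365;  R = 8+8 = 16,  c = 365−16² = 109
v_rel = (-13, 9),  |v_rel|² = 250;  v_rel·d = (-13)·(-13) + (9)·(14) = 295
250·t² − 590·t + 109 = 0  ⇒  m = 295² − 250·109 = 59775
m = 59775 > 0,  v_rel·d = 295 > 0  ⇒  inside

inside=yes margin=59775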